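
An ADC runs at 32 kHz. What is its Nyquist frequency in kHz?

16 kHz

Nyquist frequency = sample rate / 2 = 32,000 / 2 = 16 kHz.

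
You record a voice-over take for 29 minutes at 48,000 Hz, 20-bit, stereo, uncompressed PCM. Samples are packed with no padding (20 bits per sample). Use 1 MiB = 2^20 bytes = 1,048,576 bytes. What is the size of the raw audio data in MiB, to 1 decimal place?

398.3 MiB

Duration = 29 minutes = 1,740 s.
Bits = 48,000 × 1,740 × 20 × 2 = 3,340,800,000 bits = 417,600,000 bytes.
417,600,000 / 1,048,576 = 398.3 MiB.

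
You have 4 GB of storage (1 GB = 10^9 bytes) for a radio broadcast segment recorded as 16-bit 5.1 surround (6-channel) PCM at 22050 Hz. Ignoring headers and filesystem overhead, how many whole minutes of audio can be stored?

251 minutes

Uncompressed byte rate = 22,050 × 2 × 6 = 264,600 bytes/s.
Capacity = 4 × 1,000,000,000 = 4,000,000,000 bytes.
4,000,000,000 / 264,600 ≈ 15117.16 s → 251 minutes.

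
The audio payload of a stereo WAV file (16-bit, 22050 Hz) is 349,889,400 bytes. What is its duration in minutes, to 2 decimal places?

66.12 minutes

Byte rate = 22,050 × 2 × 2 = 88,200 bytes/s.
Duration = 349,889,400 / 88,200 = 3,967 s.
3,967 s / 60 = 66.12 minutes.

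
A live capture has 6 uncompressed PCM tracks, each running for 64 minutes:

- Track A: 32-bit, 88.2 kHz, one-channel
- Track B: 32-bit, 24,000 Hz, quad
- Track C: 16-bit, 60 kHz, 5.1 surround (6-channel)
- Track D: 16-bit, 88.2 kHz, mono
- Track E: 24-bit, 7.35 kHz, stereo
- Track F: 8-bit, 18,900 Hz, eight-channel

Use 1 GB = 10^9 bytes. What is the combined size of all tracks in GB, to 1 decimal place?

64 minutes = 3,840 s.
Track A: 88,200 × 3,840 × 4 × 1 = 1,354,752,000 bytes.
Track B: 24,000 × 3,840 × 4 × 4 = 1,474,560,000 bytes.
Track C: 60,000 × 3,840 × 2 × 6 = 2,764,800,000 bytes.
Track D: 88,200 × 3,840 × 2 × 1 = 677,376,000 bytes.
Track E: 7,350 × 3,840 × 3 × 2 = 169,344,000 bytes.
Track F: 18,900 × 3,840 × 1 × 8 = 580,608,000 bytes.
Total = 7,021,440,000 bytes = 7.0 GB.

7.0 GB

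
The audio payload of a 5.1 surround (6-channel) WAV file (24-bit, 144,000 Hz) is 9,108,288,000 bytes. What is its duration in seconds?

Byte rate = 144,000 × 3 × 6 = 2,592,000 bytes/s.
Duration = 9,108,288,000 / 2,592,000 = 3,514 s.

3,514 seconds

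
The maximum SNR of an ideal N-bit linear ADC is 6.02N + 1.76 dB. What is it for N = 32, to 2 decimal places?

6.02 × 32 + 1.76 = 194.40 dB.

194.40 dB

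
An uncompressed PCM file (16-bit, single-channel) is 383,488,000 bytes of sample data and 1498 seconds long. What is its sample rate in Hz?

128,000 Hz

Bytes = sample_rate × seconds × bytes_per_sample × channels.
sample_rate = 383,488,000 / (1,498 × 2 × 1) = 383,488,000 / 2,996 = 128,000 Hz.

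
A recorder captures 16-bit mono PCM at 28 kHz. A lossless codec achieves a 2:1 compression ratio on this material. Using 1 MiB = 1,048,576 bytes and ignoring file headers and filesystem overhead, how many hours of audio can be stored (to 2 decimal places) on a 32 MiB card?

Uncompressed byte rate = 28,000 × 2 × 1 = 56,000 bytes/s.
After 2:1 compression, effective rate ≈ 28000 bytes/s.
Capacity = 32 × 1,048,576 = 33,554,432 bytes.
33,554,432 / effective rate ≈ 1198.37 s → 0.33 hours.

0.33 hours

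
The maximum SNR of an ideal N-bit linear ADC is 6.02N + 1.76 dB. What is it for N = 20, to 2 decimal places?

122.16 dB

6.02 × 20 + 1.76 = 122.16 dB.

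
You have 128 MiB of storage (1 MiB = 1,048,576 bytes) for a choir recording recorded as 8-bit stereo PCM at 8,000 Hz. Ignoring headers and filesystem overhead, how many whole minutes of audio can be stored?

Uncompressed byte rate = 8,000 × 1 × 2 = 16,000 bytes/s.
Capacity = 128 × 1,048,576 = 134,217,728 bytes.
134,217,728 / 16,000 ≈ 8388.61 s → 139 minutes.

139 minutes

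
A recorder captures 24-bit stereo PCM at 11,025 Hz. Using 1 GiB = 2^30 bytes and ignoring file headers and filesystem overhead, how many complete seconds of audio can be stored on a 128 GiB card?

Uncompressed byte rate = 11,025 × 3 × 2 = 66,150 bytes/s.
Capacity = 128 × 1,073,741,824 = 137,438,953,472 bytes.
137,438,953,472 / 66,150 ≈ 2077686.37 s → 2,077,686 seconds.

2,077,686 seconds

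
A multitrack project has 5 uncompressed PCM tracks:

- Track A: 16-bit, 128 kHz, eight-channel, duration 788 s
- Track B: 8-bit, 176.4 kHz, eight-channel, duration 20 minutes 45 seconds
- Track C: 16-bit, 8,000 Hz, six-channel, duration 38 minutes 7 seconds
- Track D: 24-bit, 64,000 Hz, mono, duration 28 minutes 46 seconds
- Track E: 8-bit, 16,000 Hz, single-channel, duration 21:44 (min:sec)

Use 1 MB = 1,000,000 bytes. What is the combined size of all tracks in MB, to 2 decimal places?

3942.58 MB

Track A: 128,000 × 788 × 2 × 8 = 1,613,824,000 bytes.
Track B: 20 minutes 45 seconds = 1,245 s; 176,400 × 1,245 × 1 × 8 = 1,756,944,000 bytes.
Track C: 38 minutes 7 seconds = 2,287 s; 8,000 × 2,287 × 2 × 6 = 219,552,000 bytes.
Track D: 28 minutes 46 seconds = 1,726 s; 64,000 × 1,726 × 3 × 1 = 331,392,000 bytes.
Track E: 21:44 (min:sec) = 1,304 s; 16,000 × 1,304 × 1 × 1 = 20,864,000 bytes.
Total = 3,942,576,000 bytes = 3942.58 MB.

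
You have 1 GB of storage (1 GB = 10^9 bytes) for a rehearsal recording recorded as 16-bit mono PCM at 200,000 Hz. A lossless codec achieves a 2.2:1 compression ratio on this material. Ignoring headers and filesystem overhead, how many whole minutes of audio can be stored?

Uncompressed byte rate = 200,000 × 2 × 1 = 400,000 bytes/s.
After 2.2:1 compression, effective rate ≈ 181818.18 bytes/s.
Capacity = 1 × 1,000,000,000 = 1,000,000,000 bytes.
1,000,000,000 / effective rate ≈ 5500 s → 91 minutes.

91 minutes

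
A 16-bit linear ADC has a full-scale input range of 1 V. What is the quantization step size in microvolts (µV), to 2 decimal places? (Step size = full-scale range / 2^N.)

15.26 µV

1 V / 2^16 = 1 / 65,536 V = 15.26 µV.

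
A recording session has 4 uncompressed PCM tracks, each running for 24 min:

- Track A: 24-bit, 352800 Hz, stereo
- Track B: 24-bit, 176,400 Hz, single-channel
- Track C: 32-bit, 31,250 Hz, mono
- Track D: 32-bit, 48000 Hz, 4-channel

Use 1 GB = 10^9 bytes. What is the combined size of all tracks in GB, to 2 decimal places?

5.10 GB

24 min = 1,440 s.
Track A: 352,800 × 1,440 × 3 × 2 = 3,048,192,000 bytes.
Track B: 176,400 × 1,440 × 3 × 1 = 762,048,000 bytes.
Track C: 31,250 × 1,440 × 4 × 1 = 180,000,000 bytes.
Track D: 48,000 × 1,440 × 4 × 4 = 1,105,920,000 bytes.
Total = 5,096,160,000 bytes = 5.10 GB.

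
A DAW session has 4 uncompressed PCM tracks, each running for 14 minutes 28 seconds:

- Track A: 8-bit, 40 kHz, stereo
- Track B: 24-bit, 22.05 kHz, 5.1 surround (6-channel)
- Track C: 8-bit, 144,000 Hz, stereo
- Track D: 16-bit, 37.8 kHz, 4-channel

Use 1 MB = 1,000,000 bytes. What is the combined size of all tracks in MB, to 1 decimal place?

14 minutes 28 seconds = 868 s.
Track A: 40,000 × 868 × 1 × 2 = 69,440,000 bytes.
Track B: 22,050 × 868 × 3 × 6 = 344,509,200 bytes.
Track C: 144,000 × 868 × 1 × 2 = 249,984,000 bytes.
Track D: 37,800 × 868 × 2 × 4 = 262,483,200 bytes.
Total = 926,416,400 bytes = 926.4 MB.

926.4 MB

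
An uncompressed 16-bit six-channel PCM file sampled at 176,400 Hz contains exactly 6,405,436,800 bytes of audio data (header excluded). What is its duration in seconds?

Byte rate = 176,400 × 2 × 6 = 2,116,800 bytes/s.
Duration = 6,405,436,800 / 2,116,800 = 3,026 s.

3,026 seconds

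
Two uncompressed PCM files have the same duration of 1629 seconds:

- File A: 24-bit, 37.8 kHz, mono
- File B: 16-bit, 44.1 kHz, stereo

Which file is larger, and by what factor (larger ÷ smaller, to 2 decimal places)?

File B, by a factor of 1.56

File A: 37,800 × 3 × 1 = 113,400 bytes/s.
File B: 44,100 × 2 × 2 = 176,400 bytes/s.
File B is larger; ratio = 287,355,600 / 184,728,600 = 1.56.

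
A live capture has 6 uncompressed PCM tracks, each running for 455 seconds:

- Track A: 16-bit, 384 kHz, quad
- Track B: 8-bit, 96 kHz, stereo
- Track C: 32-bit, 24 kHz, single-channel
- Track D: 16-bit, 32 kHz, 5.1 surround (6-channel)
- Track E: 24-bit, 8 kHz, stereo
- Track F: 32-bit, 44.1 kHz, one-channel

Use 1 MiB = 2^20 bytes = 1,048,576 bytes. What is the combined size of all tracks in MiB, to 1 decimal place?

Track A: 384,000 × 455 × 2 × 4 = 1,397,760,000 bytes.
Track B: 96,000 × 455 × 1 × 2 = 87,360,000 bytes.
Track C: 24,000 × 455 × 4 × 1 = 43,680,000 bytes.
Track D: 32,000 × 455 × 2 × 6 = 174,720,000 bytes.
Track E: 8,000 × 455 × 3 × 2 = 21,840,000 bytes.
Track F: 44,100 × 455 × 4 × 1 = 80,262,000 bytes.
Total = 1,805,622,000 bytes = 1722.0 MiB.

1722.0 MiB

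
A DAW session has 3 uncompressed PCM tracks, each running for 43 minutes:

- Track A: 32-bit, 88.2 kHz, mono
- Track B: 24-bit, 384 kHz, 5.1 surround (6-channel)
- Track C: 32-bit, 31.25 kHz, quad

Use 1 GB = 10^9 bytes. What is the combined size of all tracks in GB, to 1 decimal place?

20.0 GB

43 minutes = 2,580 s.
Track A: 88,200 × 2,580 × 4 × 1 = 910,224,000 bytes.
Track B: 384,000 × 2,580 × 3 × 6 = 17,832,960,000 bytes.
Track C: 31,250 × 2,580 × 4 × 4 = 1,290,000,000 bytes.
Total = 20,033,184,000 bytes = 20.0 GB.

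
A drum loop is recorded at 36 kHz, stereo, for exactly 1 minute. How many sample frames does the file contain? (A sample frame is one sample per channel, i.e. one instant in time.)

exactly 1 minute = 60 s.
36,000 samples/s × 60 s = 2,160,000 frames.

2,160,000 sample frames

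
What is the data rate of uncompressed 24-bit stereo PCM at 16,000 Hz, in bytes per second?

96,000 bytes/s

Bit rate = 16,000 × 24 × 2 = 768,000 bits/s.
768,000 / 8 = 96,000 bytes/s.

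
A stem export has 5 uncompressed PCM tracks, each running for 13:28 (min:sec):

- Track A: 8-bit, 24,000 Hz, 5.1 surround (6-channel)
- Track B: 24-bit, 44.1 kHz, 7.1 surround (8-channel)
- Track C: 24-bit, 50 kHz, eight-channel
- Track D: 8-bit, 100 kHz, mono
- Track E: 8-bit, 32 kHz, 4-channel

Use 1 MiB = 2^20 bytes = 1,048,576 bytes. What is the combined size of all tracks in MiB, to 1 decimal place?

2026.9 MiB

13:28 (min:sec) = 808 s.
Track A: 24,000 × 808 × 1 × 6 = 116,352,000 bytes.
Track B: 44,100 × 808 × 3 × 8 = 855,187,200 bytes.
Track C: 50,000 × 808 × 3 × 8 = 969,600,000 bytes.
Track D: 100,000 × 808 × 1 × 1 = 80,800,000 bytes.
Track E: 32,000 × 808 × 1 × 4 = 103,424,000 bytes.
Total = 2,125,363,200 bytes = 2026.9 MiB.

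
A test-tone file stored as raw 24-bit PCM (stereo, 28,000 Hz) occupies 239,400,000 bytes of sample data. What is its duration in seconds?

Byte rate = 28,000 × 3 × 2 = 168,000 bytes/s.
Duration = 239,400,000 / 168,000 = 1,425 s.

1,425 seconds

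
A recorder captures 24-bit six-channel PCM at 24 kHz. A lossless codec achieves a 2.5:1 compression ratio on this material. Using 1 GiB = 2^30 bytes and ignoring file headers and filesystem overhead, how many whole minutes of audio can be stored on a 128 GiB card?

Uncompressed byte rate = 24,000 × 3 × 6 = 432,000 bytes/s.
After 2.5:1 compression, effective rate ≈ 172800 bytes/s.
Capacity = 128 × 1,073,741,824 = 137,438,953,472 bytes.
137,438,953,472 / effective rate ≈ 795364.31 s → 13,256 minutes.

13,256 minutes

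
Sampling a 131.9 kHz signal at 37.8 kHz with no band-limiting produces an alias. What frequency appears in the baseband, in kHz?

Nyquist = 37,800/2 = 18,900 Hz; 131,900 Hz exceeds it.
Alias = |131,900 − 3×37,800| = |131,900 − 113,400| = 18,500 Hz = 18.5 kHz.

18.5 kHz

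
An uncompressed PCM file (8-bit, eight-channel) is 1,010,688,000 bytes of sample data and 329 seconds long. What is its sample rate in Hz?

384,000 Hz

Bytes = sample_rate × seconds × bytes_per_sample × channels.
sample_rate = 1,010,688,000 / (329 × 1 × 8) = 1,010,688,000 / 2,632 = 384,000 Hz.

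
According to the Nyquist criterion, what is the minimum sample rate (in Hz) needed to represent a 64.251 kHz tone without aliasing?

Minimum sample rate = 2 × 64,251 Hz = 128,502 Hz.

128,502 Hz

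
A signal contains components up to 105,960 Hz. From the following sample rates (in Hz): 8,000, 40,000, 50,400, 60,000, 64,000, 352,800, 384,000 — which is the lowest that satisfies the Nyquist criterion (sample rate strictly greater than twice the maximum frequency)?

Need sample rate > 2 × 105,960 = 211,920 Hz.
Lowest listed rate above 211,920 Hz is 352,800 Hz.

352,800 Hz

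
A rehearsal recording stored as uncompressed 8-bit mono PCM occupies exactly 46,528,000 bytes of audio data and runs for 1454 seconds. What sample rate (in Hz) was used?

Bytes = sample_rate × seconds × bytes_per_sample × channels.
sample_rate = 46,528,000 / (1,454 × 1 × 1) = 46,528,000 / 1,454 = 32,000 Hz.

32,000 Hz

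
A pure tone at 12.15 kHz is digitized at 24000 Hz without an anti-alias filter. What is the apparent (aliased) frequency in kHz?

11.85 kHz

Nyquist = 24,000/2 = 12,000 Hz; 12,150 Hz exceeds it.
Alias = |12,150 − 1×24,000| = |12,150 − 24,000| = 11,850 Hz = 11.85 kHz.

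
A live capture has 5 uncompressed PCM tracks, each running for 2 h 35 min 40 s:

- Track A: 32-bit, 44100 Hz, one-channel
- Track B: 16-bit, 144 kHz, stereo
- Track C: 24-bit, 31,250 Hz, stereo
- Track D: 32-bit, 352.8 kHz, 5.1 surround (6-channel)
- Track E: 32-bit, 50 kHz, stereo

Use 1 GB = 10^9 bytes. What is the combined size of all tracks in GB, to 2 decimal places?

2 h 35 min 40 s = 9,340 s.
Track A: 44,100 × 9,340 × 4 × 1 = 1,647,576,000 bytes.
Track B: 144,000 × 9,340 × 2 × 2 = 5,379,840,000 bytes.
Track C: 31,250 × 9,340 × 3 × 2 = 1,751,250,000 bytes.
Track D: 352,800 × 9,340 × 4 × 6 = 79,083,648,000 bytes.
Track E: 50,000 × 9,340 × 4 × 2 = 3,736,000,000 bytes.
Total = 91,598,314,000 bytes = 91.60 GB.

91.60 GB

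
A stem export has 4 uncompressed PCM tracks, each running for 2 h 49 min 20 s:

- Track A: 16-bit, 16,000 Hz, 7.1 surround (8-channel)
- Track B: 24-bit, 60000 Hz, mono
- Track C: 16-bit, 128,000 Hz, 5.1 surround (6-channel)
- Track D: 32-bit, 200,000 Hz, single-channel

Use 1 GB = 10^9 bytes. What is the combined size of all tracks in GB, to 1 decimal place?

28.2 GB

2 h 49 min 20 s = 10,160 s.
Track A: 16,000 × 10,160 × 2 × 8 = 2,600,960,000 bytes.
Track B: 60,000 × 10,160 × 3 × 1 = 1,828,800,000 bytes.
Track C: 128,000 × 10,160 × 2 × 6 = 15,605,760,000 bytes.
Track D: 200,000 × 10,160 × 4 × 1 = 8,128,000,000 bytes.
Total = 28,163,520,000 bytes = 28.2 GB.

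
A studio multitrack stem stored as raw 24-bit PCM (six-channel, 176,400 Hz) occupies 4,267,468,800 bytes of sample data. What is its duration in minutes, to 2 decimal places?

22.40 minutes

Byte rate = 176,400 × 3 × 6 = 3,175,200 bytes/s.
Duration = 4,267,468,800 / 3,175,200 = 1,344 s.
1,344 s / 60 = 22.40 minutes.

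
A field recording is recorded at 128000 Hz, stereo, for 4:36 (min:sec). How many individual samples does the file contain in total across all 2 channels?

4:36 (min:sec) = 276 s.
128,000 × 276 s × 2 ch = 70,656,000 samples.

70,656,000 samples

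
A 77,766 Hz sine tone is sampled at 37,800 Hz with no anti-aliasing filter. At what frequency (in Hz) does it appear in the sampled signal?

Nyquist = 37,800/2 = 18,900 Hz; 77,766 Hz exceeds it.
Alias = |77,766 − 2×37,800| = |77,766 − 75,600| = 2,166 Hz.

2,166 Hz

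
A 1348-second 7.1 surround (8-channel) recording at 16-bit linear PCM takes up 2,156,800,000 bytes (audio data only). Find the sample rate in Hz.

Bytes = sample_rate × seconds × bytes_per_sample × channels.
sample_rate = 2,156,800,000 / (1,348 × 2 × 8) = 2,156,800,000 / 21,568 = 100,000 Hz.

100,000 Hz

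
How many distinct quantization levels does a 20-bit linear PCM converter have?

2^20 = 1,048,576.

1,048,576 levels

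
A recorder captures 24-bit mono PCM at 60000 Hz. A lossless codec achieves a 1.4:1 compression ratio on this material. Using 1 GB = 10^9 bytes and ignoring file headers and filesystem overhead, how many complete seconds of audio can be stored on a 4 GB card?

31,111 seconds

Uncompressed byte rate = 60,000 × 3 × 1 = 180,000 bytes/s.
After 1.4:1 compression, effective rate ≈ 128571.43 bytes/s.
Capacity = 4 × 1,000,000,000 = 4,000,000,000 bytes.
4,000,000,000 / effective rate ≈ 31111.11 s → 31,111 seconds.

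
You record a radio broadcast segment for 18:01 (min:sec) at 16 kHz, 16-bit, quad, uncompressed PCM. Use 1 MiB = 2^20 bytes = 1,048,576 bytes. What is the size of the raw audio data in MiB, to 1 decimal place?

Duration = 18:01 (min:sec) = 1,081 s.
Bytes = 16,000 samples/s × 1,081 s × 2 bytes/sample × 4 ch = 138,368,000 bytes.
138,368,000 / 1,048,576 = 132.0 MiB.

132.0 MiB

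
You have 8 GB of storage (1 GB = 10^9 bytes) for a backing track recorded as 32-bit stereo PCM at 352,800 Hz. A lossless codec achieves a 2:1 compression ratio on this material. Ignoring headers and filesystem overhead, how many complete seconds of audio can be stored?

5,668 seconds

Uncompressed byte rate = 352,800 × 4 × 2 = 2,822,400 bytes/s.
After 2:1 compression, effective rate ≈ 1411200 bytes/s.
Capacity = 8 × 1,000,000,000 = 8,000,000,000 bytes.
8,000,000,000 / effective rate ≈ 5668.93 s → 5,668 seconds.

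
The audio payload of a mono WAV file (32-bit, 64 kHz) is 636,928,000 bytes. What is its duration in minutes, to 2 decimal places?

41.47 minutes

Byte rate = 64,000 × 4 × 1 = 256,000 bytes/s.
Duration = 636,928,000 / 256,000 = 2,488 s.
2,488 s / 60 = 41.47 minutes.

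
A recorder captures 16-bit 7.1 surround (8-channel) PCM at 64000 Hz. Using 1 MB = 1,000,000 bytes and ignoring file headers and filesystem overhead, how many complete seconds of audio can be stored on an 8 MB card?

Uncompressed byte rate = 64,000 × 2 × 8 = 1,024,000 bytes/s.
Capacity = 8 × 1,000,000 = 8,000,000 bytes.
8,000,000 / 1,024,000 ≈ 7.81 s → 7 seconds.

7 seconds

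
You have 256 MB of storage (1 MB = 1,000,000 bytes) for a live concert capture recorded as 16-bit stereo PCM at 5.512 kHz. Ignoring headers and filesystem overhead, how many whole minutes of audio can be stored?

193 minutes

Uncompressed byte rate = 5,512 × 2 × 2 = 22,048 bytes/s.
Capacity = 256 × 1,000,000 = 256,000,000 bytes.
256,000,000 / 22,048 ≈ 11611.03 s → 193 minutes.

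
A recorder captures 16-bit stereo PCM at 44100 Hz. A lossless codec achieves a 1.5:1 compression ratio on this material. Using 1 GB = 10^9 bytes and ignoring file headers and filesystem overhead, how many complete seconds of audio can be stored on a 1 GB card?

Uncompressed byte rate = 44,100 × 2 × 2 = 176,400 bytes/s.
After 1.5:1 compression, effective rate ≈ 117600 bytes/s.
Capacity = 1 × 1,000,000,000 = 1,000,000,000 bytes.
1,000,000,000 / effective rate ≈ 8503.4 s → 8,503 seconds.

8,503 seconds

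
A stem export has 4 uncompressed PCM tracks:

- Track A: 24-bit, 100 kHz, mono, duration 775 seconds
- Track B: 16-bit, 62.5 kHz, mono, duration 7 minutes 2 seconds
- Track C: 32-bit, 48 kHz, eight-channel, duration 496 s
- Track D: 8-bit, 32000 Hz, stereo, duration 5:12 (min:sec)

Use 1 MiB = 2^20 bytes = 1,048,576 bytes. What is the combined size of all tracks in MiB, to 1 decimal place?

Track A: 100,000 × 775 × 3 × 1 = 232,500,000 bytes.
Track B: 7 minutes 2 seconds = 422 s; 62,500 × 422 × 2 × 1 = 52,750,000 bytes.
Track C: 48,000 × 496 × 4 × 8 = 761,856,000 bytes.
Track D: 5:12 (min:sec) = 312 s; 32,000 × 312 × 1 × 2 = 19,968,000 bytes.
Total = 1,067,074,000 bytes = 1017.6 MiB.

1017.6 MiB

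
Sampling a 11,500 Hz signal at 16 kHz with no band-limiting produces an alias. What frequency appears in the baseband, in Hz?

4,500 Hz

Nyquist = 16,000/2 = 8,000 Hz; 11,500 Hz exceeds it.
Alias = |11,500 − 1×16,000| = |11,500 − 16,000| = 4,500 Hz.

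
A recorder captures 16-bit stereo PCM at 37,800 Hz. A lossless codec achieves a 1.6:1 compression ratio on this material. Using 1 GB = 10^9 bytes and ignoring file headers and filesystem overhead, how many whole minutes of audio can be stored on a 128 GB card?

22,574 minutes

Uncompressed byte rate = 37,800 × 2 × 2 = 151,200 bytes/s.
After 1.6:1 compression, effective rate ≈ 94500 bytes/s.
Capacity = 128 × 1,000,000,000 = 128,000,000,000 bytes.
128,000,000,000 / effective rate ≈ 1354497.35 s → 22,574 minutes.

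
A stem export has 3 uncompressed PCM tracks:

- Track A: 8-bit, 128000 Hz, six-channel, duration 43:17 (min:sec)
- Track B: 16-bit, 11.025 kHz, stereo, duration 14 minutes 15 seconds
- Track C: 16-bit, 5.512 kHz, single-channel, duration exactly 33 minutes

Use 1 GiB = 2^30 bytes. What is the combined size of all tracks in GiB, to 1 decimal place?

1.9 GiB

Track A: 43:17 (min:sec) = 2,597 s; 128,000 × 2,597 × 1 × 6 = 1,994,496,000 bytes.
Track B: 14 minutes 15 seconds = 855 s; 11,025 × 855 × 2 × 2 = 37,705,500 bytes.
Track C: exactly 33 minutes = 1,980 s; 5,512 × 1,980 × 2 × 1 = 21,827,520 bytes.
Total = 2,054,029,020 bytes = 1.9 GiB.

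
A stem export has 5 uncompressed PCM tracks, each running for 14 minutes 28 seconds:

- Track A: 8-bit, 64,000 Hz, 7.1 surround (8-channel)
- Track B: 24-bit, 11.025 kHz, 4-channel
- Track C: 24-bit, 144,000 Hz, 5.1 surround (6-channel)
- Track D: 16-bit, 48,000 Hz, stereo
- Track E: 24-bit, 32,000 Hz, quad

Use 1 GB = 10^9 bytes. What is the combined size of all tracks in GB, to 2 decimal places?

14 minutes 28 seconds = 868 s.
Track A: 64,000 × 868 × 1 × 8 = 444,416,000 bytes.
Track B: 11,025 × 868 × 3 × 4 = 114,836,400 bytes.
Track C: 144,000 × 868 × 3 × 6 = 2,249,856,000 bytes.
Track D: 48,000 × 868 × 2 × 2 = 166,656,000 bytes.
Track E: 32,000 × 868 × 3 × 4 = 333,312,000 bytes.
Total = 3,309,076,400 bytes = 3.31 GB.

3.31 GB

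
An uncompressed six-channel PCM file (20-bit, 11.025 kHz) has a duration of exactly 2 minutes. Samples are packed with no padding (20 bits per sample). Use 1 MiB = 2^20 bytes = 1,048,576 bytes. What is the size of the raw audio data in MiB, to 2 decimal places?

Duration = exactly 2 minutes = 120 s.
Bits = 11,025 × 120 × 20 × 6 = 158,760,000 bits = 19,845,000 bytes.
19,845,000 / 1,048,576 = 18.93 MiB.

18.93 MiB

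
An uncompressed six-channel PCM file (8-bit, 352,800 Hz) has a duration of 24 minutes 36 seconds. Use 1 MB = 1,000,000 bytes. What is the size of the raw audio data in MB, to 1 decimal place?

Duration = 24 minutes 36 seconds = 1,476 s.
Bytes = 352,800 samples/s × 1,476 s × 1 bytes/sample × 6 ch = 3,124,396,800 bytes.
3,124,396,800 / 1,000,000 = 3124.4 MB.

3124.4 MB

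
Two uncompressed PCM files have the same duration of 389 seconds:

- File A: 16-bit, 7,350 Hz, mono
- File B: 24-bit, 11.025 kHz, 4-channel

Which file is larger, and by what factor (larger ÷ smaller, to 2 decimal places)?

File A: 7,350 × 2 × 1 = 14,700 bytes/s.
File B: 11,025 × 3 × 4 = 132,300 bytes/s.
File B is larger; ratio = 51,464,700 / 5,718,300 = 9.00.

File B, by a factor of 9.00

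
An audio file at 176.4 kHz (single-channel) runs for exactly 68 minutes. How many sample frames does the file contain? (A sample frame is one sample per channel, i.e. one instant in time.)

719,712,000 sample frames

exactly 68 minutes = 4,080 s.
176,400 samples/s × 4,080 s = 719,712,000 frames.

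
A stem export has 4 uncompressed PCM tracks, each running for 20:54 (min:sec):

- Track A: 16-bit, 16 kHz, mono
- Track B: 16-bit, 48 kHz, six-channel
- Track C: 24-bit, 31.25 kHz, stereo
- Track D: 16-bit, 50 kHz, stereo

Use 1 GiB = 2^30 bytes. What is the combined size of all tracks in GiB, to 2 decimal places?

1.16 GiB

20:54 (min:sec) = 1,254 s.
Track A: 16,000 × 1,254 × 2 × 1 = 40,128,000 bytes.
Track B: 48,000 × 1,254 × 2 × 6 = 722,304,000 bytes.
Track C: 31,250 × 1,254 × 3 × 2 = 235,125,000 bytes.
Track D: 50,000 × 1,254 × 2 × 2 = 250,800,000 bytes.
Total = 1,248,357,000 bytes = 1.16 GiB.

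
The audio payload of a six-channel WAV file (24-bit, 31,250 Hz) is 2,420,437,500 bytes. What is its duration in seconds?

Byte rate = 31,250 × 3 × 6 = 562,500 bytes/s.
Duration = 2,420,437,500 / 562,500 = 4,303 s.

4,303 seconds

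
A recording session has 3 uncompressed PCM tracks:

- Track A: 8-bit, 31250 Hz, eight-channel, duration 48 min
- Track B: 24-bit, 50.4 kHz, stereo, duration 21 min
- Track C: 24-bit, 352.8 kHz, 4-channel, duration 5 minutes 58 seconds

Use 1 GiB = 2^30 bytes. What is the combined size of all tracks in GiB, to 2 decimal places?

Track A: 48 min = 2,880 s; 31,250 × 2,880 × 1 × 8 = 720,000,000 bytes.
Track B: 21 min = 1,260 s; 50,400 × 1,260 × 3 × 2 = 381,024,000 bytes.
Track C: 5 minutes 58 seconds = 358 s; 352,800 × 358 × 3 × 4 = 1,515,628,800 bytes.
Total = 2,616,652,800 bytes = 2.44 GiB.

2.44 GiB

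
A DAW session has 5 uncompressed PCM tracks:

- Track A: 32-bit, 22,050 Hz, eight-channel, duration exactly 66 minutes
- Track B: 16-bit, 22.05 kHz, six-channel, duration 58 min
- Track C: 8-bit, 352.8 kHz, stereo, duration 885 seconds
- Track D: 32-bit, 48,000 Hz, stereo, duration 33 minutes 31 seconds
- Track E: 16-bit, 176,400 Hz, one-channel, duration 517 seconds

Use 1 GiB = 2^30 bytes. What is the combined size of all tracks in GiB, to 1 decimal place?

Track A: exactly 66 minutes = 3,960 s; 22,050 × 3,960 × 4 × 8 = 2,794,176,000 bytes.
Track B: 58 min = 3,480 s; 22,050 × 3,480 × 2 × 6 = 920,808,000 bytes.
Track C: 352,800 × 885 × 1 × 2 = 624,456,000 bytes.
Track D: 33 minutes 31 seconds = 2,011 s; 48,000 × 2,011 × 4 × 2 = 772,224,000 bytes.
Track E: 176,400 × 517 × 2 × 1 = 182,397,600 bytes.
Total = 5,294,061,600 bytes = 4.9 GiB.

4.9 GiB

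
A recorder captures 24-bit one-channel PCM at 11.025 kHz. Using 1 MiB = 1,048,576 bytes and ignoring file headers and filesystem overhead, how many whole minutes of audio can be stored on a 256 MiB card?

135 minutes

Uncompressed byte rate = 11,025 × 3 × 1 = 33,075 bytes/s.
Capacity = 256 × 1,048,576 = 268,435,456 bytes.
268,435,456 / 33,075 ≈ 8115.96 s → 135 minutes.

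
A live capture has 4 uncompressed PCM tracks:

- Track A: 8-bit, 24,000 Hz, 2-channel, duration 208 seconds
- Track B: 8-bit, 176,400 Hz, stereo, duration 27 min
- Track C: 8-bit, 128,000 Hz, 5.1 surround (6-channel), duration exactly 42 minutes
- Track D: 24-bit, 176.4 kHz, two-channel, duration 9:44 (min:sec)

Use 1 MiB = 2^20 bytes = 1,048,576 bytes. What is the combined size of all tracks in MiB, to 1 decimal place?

Track A: 24,000 × 208 × 1 × 2 = 9,984,000 bytes.
Track B: 27 min = 1,620 s; 176,400 × 1,620 × 1 × 2 = 571,536,000 bytes.
Track C: exactly 42 minutes = 2,520 s; 128,000 × 2,520 × 1 × 6 = 1,935,360,000 bytes.
Track D: 9:44 (min:sec) = 584 s; 176,400 × 584 × 3 × 2 = 618,105,600 bytes.
Total = 3,134,985,600 bytes = 2989.8 MiB.

2989.8 MiB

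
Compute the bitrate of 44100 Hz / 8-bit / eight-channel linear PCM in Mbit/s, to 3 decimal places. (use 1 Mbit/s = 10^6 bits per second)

2.822 Mbit/s

Bit rate = 44,100 × 8 × 8 = 2,822,400 bits/s.
= 2.822 Mbit/s.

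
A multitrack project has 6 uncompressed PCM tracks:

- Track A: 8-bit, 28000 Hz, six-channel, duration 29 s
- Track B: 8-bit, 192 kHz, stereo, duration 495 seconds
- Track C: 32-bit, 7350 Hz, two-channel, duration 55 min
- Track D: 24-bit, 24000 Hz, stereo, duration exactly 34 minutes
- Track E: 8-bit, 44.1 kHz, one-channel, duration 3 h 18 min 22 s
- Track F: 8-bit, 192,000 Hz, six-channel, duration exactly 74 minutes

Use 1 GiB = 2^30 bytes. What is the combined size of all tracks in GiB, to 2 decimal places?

Track A: 28,000 × 29 × 1 × 6 = 4,872,000 bytes.
Track B: 192,000 × 495 × 1 × 2 = 190,080,000 bytes.
Track C: 55 min = 3,300 s; 7,350 × 3,300 × 4 × 2 = 194,040,000 bytes.
Track D: exactly 34 minutes = 2,040 s; 24,000 × 2,040 × 3 × 2 = 293,760,000 bytes.
Track E: 3 h 18 min 22 s = 11,902 s; 44,100 × 11,902 × 1 × 1 = 524,878,200 bytes.
Track F: exactly 74 minutes = 4,440 s; 192,000 × 4,440 × 1 × 6 = 5,114,880,000 bytes.
Total = 6,322,510,200 bytes = 5.89 GiB.

5.89 GiB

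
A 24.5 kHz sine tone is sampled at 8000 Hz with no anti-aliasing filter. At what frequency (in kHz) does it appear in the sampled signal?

Nyquist = 8,000/2 = 4,000 Hz; 24,500 Hz exceeds it.
Alias = |24,500 − 3×8,000| = |24,500 − 24,000| = 500 Hz = 0.5 kHz.

0.5 kHz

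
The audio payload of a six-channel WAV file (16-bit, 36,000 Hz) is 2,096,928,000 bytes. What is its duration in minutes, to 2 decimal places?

80.90 minutes

Byte rate = 36,000 × 2 × 6 = 432,000 bytes/s.
Duration = 2,096,928,000 / 432,000 = 4,854 s.
4,854 s / 60 = 80.90 minutes.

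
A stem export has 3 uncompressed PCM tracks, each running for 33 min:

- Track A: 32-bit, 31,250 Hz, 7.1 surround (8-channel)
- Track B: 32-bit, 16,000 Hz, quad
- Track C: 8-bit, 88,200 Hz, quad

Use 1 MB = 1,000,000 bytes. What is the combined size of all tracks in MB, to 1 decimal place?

3185.4 MB

33 min = 1,980 s.
Track A: 31,250 × 1,980 × 4 × 8 = 1,980,000,000 bytes.
Track B: 16,000 × 1,980 × 4 × 4 = 506,880,000 bytes.
Track C: 88,200 × 1,980 × 1 × 4 = 698,544,000 bytes.
Total = 3,185,424,000 bytes = 3185.4 MB.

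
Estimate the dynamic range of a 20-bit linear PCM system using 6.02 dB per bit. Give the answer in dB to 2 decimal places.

120.40 dB

20 × 6.02 = 120.40 dB.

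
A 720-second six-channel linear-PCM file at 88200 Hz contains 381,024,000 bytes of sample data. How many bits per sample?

Bytes per sample = 381,024,000 / (88,200 × 720 × 6) = 381,024,000 / 381,024,000 = 1.
Bit depth = 1 × 8 = 8 bits.

8 bits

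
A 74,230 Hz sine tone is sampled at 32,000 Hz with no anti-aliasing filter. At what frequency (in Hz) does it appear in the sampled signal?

10,230 Hz

Nyquist = 32,000/2 = 16,000 Hz; 74,230 Hz exceeds it.
Alias = |74,230 − 2×32,000| = |74,230 − 64,000| = 10,230 Hz.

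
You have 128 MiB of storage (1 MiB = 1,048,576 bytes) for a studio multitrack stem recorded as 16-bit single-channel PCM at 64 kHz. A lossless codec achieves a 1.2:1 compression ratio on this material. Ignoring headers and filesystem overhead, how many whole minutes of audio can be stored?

20 minutes

Uncompressed byte rate = 64,000 × 2 × 1 = 128,000 bytes/s.
After 1.2:1 compression, effective rate ≈ 106666.67 bytes/s.
Capacity = 128 × 1,048,576 = 134,217,728 bytes.
134,217,728 / effective rate ≈ 1258.29 s → 20 minutes.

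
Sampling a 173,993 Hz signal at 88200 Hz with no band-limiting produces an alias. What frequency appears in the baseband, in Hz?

Nyquist = 88,200/2 = 44,100 Hz; 173,993 Hz exceeds it.
Alias = |173,993 − 2×88,200| = |173,993 − 176,400| = 2,407 Hz.

2,407 Hz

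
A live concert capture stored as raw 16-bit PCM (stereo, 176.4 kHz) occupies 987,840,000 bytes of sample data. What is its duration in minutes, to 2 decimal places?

23.33 minutes

Byte rate = 176,400 × 2 × 2 = 705,600 bytes/s.
Duration = 987,840,000 / 705,600 = 1,400 s.
1,400 s / 60 = 23.33 minutes.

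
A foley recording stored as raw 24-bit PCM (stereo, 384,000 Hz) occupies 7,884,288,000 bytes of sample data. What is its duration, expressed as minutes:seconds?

Byte rate = 384,000 × 3 × 2 = 2,304,000 bytes/s.
Duration = 7,884,288,000 / 2,304,000 = 3,422 s.
3,422 s = 57:02.

57:02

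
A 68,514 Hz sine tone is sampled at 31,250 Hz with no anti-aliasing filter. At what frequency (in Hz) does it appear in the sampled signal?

6,014 Hz

Nyquist = 31,250/2 = 15,625 Hz; 68,514 Hz exceeds it.
Alias = |68,514 − 2×31,250| = |68,514 − 62,500| = 6,014 Hz.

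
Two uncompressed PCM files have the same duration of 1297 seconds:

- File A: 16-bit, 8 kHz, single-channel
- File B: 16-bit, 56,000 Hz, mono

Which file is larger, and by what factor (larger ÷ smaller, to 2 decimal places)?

File A: 8,000 × 2 × 1 = 16,000 bytes/s.
File B: 56,000 × 2 × 1 = 112,000 bytes/s.
File B is larger; ratio = 145,264,000 / 20,752,000 = 7.00.

File B, by a factor of 7.00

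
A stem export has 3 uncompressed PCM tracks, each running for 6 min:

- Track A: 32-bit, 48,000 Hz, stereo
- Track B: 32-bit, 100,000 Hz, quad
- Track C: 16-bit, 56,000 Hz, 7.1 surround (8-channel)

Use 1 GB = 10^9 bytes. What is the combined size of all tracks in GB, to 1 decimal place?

1.0 GB

6 min = 360 s.
Track A: 48,000 × 360 × 4 × 2 = 138,240,000 bytes.
Track B: 100,000 × 360 × 4 × 4 = 576,000,000 bytes.
Track C: 56,000 × 360 × 2 × 8 = 322,560,000 bytes.
Total = 1,036,800,000 bytes = 1.0 GB.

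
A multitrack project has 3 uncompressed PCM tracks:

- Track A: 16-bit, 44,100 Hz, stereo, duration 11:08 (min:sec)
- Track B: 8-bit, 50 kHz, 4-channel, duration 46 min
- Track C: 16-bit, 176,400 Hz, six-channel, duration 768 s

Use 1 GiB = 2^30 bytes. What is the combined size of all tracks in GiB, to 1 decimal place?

2.1 GiB

Track A: 11:08 (min:sec) = 668 s; 44,100 × 668 × 2 × 2 = 117,835,200 bytes.
Track B: 46 min = 2,760 s; 50,000 × 2,760 × 1 × 4 = 552,000,000 bytes.
Track C: 176,400 × 768 × 2 × 6 = 1,625,702,400 bytes.
Total = 2,295,537,600 bytes = 2.1 GiB.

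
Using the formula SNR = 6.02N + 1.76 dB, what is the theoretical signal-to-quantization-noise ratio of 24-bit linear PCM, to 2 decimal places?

146.24 dB

6.02 × 24 + 1.76 = 146.24 dB.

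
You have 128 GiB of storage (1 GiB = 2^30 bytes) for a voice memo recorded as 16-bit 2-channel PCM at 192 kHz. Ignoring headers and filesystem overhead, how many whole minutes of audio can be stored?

Uncompressed byte rate = 192,000 × 2 × 2 = 768,000 bytes/s.
Capacity = 128 × 1,073,741,824 = 137,438,953,472 bytes.
137,438,953,472 / 768,000 ≈ 178956.97 s → 2,982 minutes.

2,982 minutes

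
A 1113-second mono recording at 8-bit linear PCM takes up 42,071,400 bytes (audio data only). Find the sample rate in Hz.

Bytes = sample_rate × seconds × bytes_per_sample × channels.
sample_rate = 42,071,400 / (1,113 × 1 × 1) = 42,071,400 / 1,113 = 37,800 Hz.

37,800 Hz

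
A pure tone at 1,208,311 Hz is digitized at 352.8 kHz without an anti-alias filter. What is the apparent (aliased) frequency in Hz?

Nyquist = 352,800/2 = 176,400 Hz; 1,208,311 Hz exceeds it.
Alias = |1,208,311 − 3×352,800| = |1,208,311 − 1,058,400| = 149,911 Hz.

149,911 Hz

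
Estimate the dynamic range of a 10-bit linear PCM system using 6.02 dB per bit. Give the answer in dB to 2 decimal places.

10 × 6.02 = 60.20 dB.

60.20 dB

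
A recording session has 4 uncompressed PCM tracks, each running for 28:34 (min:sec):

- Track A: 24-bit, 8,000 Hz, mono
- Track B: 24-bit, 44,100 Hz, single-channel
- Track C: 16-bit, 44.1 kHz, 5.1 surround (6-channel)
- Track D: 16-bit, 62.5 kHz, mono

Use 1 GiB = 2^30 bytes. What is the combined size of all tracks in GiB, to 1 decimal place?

1.3 GiB

28:34 (min:sec) = 1,714 s.
Track A: 8,000 × 1,714 × 3 × 1 = 41,136,000 bytes.
Track B: 44,100 × 1,714 × 3 × 1 = 226,762,200 bytes.
Track C: 44,100 × 1,714 × 2 × 6 = 907,048,800 bytes.
Track D: 62,500 × 1,714 × 2 × 1 = 214,250,000 bytes.
Total = 1,389,197,000 bytes = 1.3 GiB.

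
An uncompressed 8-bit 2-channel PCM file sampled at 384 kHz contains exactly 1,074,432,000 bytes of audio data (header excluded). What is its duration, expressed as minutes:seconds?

Byte rate = 384,000 × 1 × 2 = 768,000 bytes/s.
Duration = 1,074,432,000 / 768,000 = 1,399 s.
1,399 s = 23:19.

23:19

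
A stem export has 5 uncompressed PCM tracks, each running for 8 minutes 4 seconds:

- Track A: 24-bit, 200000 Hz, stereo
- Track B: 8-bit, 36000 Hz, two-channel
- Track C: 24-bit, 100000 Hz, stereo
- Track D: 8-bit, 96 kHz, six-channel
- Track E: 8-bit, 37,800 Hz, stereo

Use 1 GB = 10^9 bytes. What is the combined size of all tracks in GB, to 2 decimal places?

1.22 GB

8 minutes 4 seconds = 484 s.
Track A: 200,000 × 484 × 3 × 2 = 580,800,000 bytes.
Track B: 36,000 × 484 × 1 × 2 = 34,848,000 bytes.
Track C: 100,000 × 484 × 3 × 2 = 290,400,000 bytes.
Track D: 96,000 × 484 × 1 × 6 = 278,784,000 bytes.
Track E: 37,800 × 484 × 1 × 2 = 36,590,400 bytes.
Total = 1,221,422,400 bytes = 1.22 GB.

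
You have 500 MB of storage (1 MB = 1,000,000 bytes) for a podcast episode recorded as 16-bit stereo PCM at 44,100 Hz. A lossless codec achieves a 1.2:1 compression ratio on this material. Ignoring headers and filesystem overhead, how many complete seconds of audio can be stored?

3,401 seconds

Uncompressed byte rate = 44,100 × 2 × 2 = 176,400 bytes/s.
After 1.2:1 compression, effective rate ≈ 147000 bytes/s.
Capacity = 500 × 1,000,000 = 500,000,000 bytes.
500,000,000 / effective rate ≈ 3401.36 s → 3,401 seconds.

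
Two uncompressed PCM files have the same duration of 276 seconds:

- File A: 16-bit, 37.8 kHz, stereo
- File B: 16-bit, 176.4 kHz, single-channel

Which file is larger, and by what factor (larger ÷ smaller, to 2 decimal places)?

File A: 37,800 × 2 × 2 = 151,200 bytes/s.
File B: 176,400 × 2 × 1 = 352,800 bytes/s.
File B is larger; ratio = 97,372,800 / 41,731,200 = 2.33.

File B, by a factor of 2.33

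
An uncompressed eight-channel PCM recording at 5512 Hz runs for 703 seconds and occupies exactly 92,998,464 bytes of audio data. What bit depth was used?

Bytes per sample = 92,998,464 / (5,512 × 703 × 8) = 92,998,464 / 30,999,488 = 3.
Bit depth = 3 × 8 = 24 bits.

24 bits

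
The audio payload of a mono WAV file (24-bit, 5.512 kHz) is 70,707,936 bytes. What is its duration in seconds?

4,276 seconds

Byte rate = 5,512 × 3 × 1 = 16,536 bytes/s.
Duration = 70,707,936 / 16,536 = 4,276 s.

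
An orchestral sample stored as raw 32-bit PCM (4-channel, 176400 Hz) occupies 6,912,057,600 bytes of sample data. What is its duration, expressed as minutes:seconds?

Byte rate = 176,400 × 4 × 4 = 2,822,400 bytes/s.
Duration = 6,912,057,600 / 2,822,400 = 2,449 s.
2,449 s = 40:49.

40:49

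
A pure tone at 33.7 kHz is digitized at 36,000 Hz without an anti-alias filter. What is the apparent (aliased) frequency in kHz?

Nyquist = 36,000/2 = 18,000 Hz; 33,700 Hz exceeds it.
Alias = |33,700 − 1×36,000| = |33,700 − 36,000| = 2,300 Hz = 2.3 kHz.

2.3 kHz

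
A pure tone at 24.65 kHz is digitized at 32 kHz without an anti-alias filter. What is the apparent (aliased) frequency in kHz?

Nyquist = 32,000/2 = 16,000 Hz; 24,650 Hz exceeds it.
Alias = |24,650 − 1×32,000| = |24,650 − 32,000| = 7,350 Hz = 7.35 kHz.

7.35 kHz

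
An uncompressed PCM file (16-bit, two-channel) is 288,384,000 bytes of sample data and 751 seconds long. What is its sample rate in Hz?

Bytes = sample_rate × seconds × bytes_per_sample × channels.
sample_rate = 288,384,000 / (751 × 2 × 2) = 288,384,000 / 3,004 = 96,000 Hz.

96,000 Hz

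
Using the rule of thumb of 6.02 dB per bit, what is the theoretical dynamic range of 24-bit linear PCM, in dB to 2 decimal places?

24 × 6.02 = 144.48 dB.

144.48 dB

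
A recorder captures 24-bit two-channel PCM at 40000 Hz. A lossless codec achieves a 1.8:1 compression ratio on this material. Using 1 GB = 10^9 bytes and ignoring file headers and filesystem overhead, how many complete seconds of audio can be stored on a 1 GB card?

7,500 seconds

Uncompressed byte rate = 40,000 × 3 × 2 = 240,000 bytes/s.
After 1.8:1 compression, effective rate ≈ 133333.33 bytes/s.
Capacity = 1 × 1,000,000,000 = 1,000,000,000 bytes.
1,000,000,000 / effective rate ≈ 7500 s → 7,500 seconds.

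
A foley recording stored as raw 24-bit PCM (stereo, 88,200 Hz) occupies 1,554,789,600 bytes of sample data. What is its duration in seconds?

Byte rate = 88,200 × 3 × 2 = 529,200 bytes/s.
Duration = 1,554,789,600 / 529,200 = 2,938 s.

2,938 seconds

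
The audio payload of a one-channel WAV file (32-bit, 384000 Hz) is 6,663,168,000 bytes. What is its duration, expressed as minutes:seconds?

Byte rate = 384,000 × 4 × 1 = 1,536,000 bytes/s.
Duration = 6,663,168,000 / 1,536,000 = 4,338 s.
4,338 s = 72:18.

72:18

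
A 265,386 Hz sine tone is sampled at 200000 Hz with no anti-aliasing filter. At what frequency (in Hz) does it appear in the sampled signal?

65,386 Hz

Nyquist = 200,000/2 = 100,000 Hz; 265,386 Hz exceeds it.
Alias = |265,386 − 1×200,000| = |265,386 − 200,000| = 65,386 Hz.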